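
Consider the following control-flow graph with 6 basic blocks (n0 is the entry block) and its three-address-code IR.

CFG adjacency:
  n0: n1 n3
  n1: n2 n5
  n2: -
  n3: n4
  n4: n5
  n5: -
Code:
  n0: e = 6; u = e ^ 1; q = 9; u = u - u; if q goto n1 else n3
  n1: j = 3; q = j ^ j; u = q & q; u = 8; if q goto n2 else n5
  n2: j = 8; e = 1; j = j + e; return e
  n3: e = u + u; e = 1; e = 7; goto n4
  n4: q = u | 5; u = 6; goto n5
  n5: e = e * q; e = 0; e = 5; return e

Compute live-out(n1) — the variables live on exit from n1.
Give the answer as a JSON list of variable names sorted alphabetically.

Per-block:
  n0 def {e,q,u} use ∅
  n1 def {j,q,u} use ∅
  n2 def {e,j} use ∅
  n3 def {e} use {u}
  n4 def {q,u} use {u}
  n5 def {e} use {e,q}

Liveness:
  n0 li=∅ lo={e,u}
  n1 li={e} lo={e,q}
  n2 li=∅ lo=∅
  n3 li={u} lo={e,u}
  n4 li={e,u} lo={e,q}
  n5 li={e,q} lo=∅

live-out(n1) = ["e", "q"]

Answer: ["e", "q"]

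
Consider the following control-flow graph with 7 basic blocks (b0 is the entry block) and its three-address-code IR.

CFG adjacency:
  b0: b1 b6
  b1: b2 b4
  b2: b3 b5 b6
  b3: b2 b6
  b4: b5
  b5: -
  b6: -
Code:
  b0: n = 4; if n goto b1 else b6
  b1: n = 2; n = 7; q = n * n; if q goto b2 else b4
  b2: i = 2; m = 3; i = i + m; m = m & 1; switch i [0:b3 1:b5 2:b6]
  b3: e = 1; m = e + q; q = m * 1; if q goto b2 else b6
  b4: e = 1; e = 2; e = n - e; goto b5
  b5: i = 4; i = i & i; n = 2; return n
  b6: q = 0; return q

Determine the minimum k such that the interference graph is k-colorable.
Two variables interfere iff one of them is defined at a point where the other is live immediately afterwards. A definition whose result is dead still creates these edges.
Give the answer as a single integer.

Block summaries:
  b0: {n} / ∅
  b1: {n,q} / ∅
  b2: {i,m} / ∅
  b3: {e,m,q} / {q}
  b4: {e} / {n}
  b5: {i,n} / ∅
  b6: {q} / ∅

Liveness:
  b0 li=∅ lo=∅
  b1 li=∅ lo={n,q}
  b2 li={q} lo={q}
  b3 li={q} lo={q}
  b4 li={n} lo=∅
  b5 li=∅ lo=∅
  b6 li=∅ lo=∅

Conflict graph:
  e↔{n,q}
  i↔{m,q}
  m↔{i,q}
  n↔{e,q}
  q↔{e,i,m,n}

Colouring:
  {e,n,q} pairwise interfere (3-clique) ⇒ χ ≥ 3
  3-colouring: r0={q}  r1={e,i}  r2={m,n}
  χ = 3

Answer: 3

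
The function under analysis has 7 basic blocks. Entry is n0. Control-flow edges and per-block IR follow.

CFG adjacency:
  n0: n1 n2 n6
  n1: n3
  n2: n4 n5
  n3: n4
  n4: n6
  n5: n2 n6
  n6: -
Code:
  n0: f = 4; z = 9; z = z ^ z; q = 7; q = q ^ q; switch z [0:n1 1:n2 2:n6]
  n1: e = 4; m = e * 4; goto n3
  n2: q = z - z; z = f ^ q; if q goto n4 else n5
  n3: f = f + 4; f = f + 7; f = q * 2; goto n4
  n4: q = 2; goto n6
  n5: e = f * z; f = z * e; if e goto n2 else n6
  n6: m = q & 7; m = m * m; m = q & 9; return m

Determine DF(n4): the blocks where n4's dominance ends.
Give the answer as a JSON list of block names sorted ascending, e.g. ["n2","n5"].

idom tree: n1←n0 n2←n0 n3←n1 n4←n0 n5←n2 n6←n0
Join-block Dom:
  n2: preds {n0,n5}: {n0} ∩ {n0,n2,n5} = {n0}; idom=n0
  n4: preds {n2,n3}: {n0,n2} ∩ {n0,n1,n3} = {n0}; idom=n0
  n6: preds {n0,n4,n5}: {n0} ∩ {n0,n4} ∩ {n0,n2,n5} = {n0}; idom=n0

DF derivation:
  n2←n0: walk · to n0
  n2←n5: walk n5→n2 to n0
  n4←n2: walk n2 to n0
  n4←n3: walk n3→n1 to n0
  n6←n0: walk · to n0
  n6←n4: walk n4 to n0
  n6←n5: walk n5→n2 to n0
  DF(n0)=∅
  DF(n1)={n4}
  DF(n2)={n2,n4,n6}
  DF(n3)={n4}
  DF(n4)={n6}
  DF(n5)={n2,n6}
  DF(n6)=∅

DF(n4) = ["n6"]

Answer: ["n6"]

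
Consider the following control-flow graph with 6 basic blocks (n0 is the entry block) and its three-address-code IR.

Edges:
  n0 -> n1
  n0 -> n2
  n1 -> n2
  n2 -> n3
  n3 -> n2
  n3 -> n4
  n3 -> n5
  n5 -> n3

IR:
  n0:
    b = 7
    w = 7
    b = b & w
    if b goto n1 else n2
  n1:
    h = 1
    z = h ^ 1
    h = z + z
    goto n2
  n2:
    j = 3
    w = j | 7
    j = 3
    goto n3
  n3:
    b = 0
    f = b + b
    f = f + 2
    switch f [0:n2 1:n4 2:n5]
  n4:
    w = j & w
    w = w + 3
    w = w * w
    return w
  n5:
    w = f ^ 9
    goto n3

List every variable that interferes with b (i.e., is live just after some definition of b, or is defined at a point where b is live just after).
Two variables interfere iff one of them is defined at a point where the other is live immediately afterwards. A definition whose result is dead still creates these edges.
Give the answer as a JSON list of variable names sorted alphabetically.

Answer: ["j", "w"]

Working:
def/use:
  n0: {b,w} / ∅
  n1: {h,z} / ∅
  n2: {j,w} / ∅
  n3: {b,f} / ∅
  n4: {w} / {j,w}
  n5: {w} / {f}

Liveness:
  n0: in=∅ out=∅
  n1: in=∅ out=∅
  n2: in=∅ out={j,w}
  n3: in={j,w} out={f,j,w}
  n4: in={j,w} out=∅
  n5: in={f,j} out={j,w}

Interference:
  b — {j,w}
  f — {j,w}
  h — ∅
  j — {b,f,w}
  w — {b,f,j}
  z — ∅

N(b) = ["j", "w"]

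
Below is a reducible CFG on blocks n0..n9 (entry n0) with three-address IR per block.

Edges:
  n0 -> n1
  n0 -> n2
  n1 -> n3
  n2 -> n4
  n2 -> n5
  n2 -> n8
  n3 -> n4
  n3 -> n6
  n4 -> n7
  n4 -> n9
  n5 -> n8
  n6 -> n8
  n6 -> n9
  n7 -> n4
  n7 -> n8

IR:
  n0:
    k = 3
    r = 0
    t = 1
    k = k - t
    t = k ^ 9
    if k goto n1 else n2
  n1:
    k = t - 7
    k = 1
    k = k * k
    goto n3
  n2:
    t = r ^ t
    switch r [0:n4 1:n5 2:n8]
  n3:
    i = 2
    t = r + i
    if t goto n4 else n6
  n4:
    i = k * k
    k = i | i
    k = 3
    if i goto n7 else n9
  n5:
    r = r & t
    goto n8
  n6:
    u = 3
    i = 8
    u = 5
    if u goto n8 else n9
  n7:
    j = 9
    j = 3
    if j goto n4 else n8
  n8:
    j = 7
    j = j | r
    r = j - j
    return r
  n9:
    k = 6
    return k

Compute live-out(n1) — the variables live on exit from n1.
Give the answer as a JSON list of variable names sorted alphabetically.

Per-block:
  n0 def {k,r,t} use ∅
  n1 def {k} use {t}
  n2 def {t} use {r,t}
  n3 def {i,t} use {r}
  n4 def {i,k} use {k}
  n5 def {r} use {r,t}
  n6 def {i,u} use ∅
  n7 def {j} use ∅
  n8 def {j,r} use {r}
  n9 def {k} use ∅

Live sets:
  n0: in=∅ out={k,r,t}
  n1: in={r,t} out={k,r}
  n2: in={k,r,t} out={k,r,t}
  n3: in={k,r} out={k,r}
  n4: in={k,r} out={k,r}
  n5: in={r,t} out={r}
  n6: in={r} out={r}
  n7: in={k,r} out={k,r}
  n8: in={r} out=∅
  n9: in=∅ out=∅

live-out(n1) = ["k", "r"]

Answer: ["k", "r"]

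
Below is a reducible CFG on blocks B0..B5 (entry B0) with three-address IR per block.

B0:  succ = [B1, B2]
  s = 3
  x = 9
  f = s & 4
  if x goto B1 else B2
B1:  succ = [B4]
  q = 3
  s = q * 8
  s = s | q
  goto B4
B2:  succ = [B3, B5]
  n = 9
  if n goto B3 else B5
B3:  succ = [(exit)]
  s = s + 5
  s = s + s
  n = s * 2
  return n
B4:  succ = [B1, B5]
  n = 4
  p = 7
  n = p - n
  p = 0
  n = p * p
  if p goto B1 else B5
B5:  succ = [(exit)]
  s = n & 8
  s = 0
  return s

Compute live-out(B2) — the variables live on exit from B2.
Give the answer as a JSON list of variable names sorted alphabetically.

Answer: ["n", "s"]

Working:
def/use:
  B0: def={f,s,x} ue=∅
  B1: def={q,s} ue=∅
  B2: def={n} ue=∅
  B3: def={n,s} ue={s}
  B4: def={n,p} ue=∅
  B5: def={s} ue={n}

Live sets:
  B0 li=∅ lo={s}
  B1 li=∅ lo=∅
  B2 li={s} lo={n,s}
  B3 li={s} lo=∅
  B4 li=∅ lo={n}
  B5 li={n} lo=∅

live-out(B2) = ["n", "s"]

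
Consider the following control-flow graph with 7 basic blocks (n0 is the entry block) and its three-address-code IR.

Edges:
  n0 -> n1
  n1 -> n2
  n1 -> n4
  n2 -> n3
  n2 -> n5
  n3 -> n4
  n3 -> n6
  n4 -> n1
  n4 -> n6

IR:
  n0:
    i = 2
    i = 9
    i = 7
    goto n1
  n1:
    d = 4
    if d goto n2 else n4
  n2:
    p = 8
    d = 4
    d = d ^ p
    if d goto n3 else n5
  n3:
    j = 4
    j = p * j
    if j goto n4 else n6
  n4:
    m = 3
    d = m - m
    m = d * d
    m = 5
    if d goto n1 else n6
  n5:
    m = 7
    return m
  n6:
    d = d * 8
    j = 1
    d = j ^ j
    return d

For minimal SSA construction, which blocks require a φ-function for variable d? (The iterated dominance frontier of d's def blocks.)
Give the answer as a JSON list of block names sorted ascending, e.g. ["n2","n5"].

idom tree: n1←n0 n2←n1 n3←n2 n4←n1 n5←n2 n6←n1
Join-block Dom:
  n1: preds {n0,n4}: {n0} ∩ {n0,n1,n4} = {n0}; idom=n0
  n4: preds {n1,n3}: {n0,n1} ∩ {n0,n1,n2,n3} = {n0,n1}; idom=n1
  n6: preds {n3,n4}: {n0,n1,n2,n3} ∩ {n0,n1,n4} = {n0,n1}; idom=n1

DF derivation:
  n1←n0: walk · to n0
  n1←n4: walk n4→n1 to n0
  n4←n1: walk · to n1
  n4←n3: walk n3→n2 to n1
  n6←n3: walk n3→n2 to n1
  n6←n4: walk n4 to n1
  DF(n0)=∅
  DF(n1)={n1}
  DF(n2)={n4,n6}
  DF(n3)={n4,n6}
  DF(n4)={n1,n6}
  DF(n5)=∅
  DF(n6)=∅

φ for d: defs {n1,n2,n4,n6}
  DF⁺ = {n1,n4,n6}

Answer: ["n1", "n4", "n6"]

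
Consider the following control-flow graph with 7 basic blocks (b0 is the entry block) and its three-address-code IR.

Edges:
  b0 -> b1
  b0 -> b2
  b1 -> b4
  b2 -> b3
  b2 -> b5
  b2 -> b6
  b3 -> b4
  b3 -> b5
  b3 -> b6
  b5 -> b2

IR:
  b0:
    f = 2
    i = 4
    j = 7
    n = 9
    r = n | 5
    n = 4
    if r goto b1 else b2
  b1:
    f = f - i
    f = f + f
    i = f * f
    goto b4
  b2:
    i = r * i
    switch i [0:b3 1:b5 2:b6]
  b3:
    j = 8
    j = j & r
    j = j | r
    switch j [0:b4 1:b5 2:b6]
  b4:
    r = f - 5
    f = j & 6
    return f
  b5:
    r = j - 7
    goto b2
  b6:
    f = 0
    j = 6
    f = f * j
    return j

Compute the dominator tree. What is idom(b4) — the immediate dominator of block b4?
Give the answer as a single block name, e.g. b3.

idom tree: b1←b0 b2←b0 b3←b2 b4←b0 b5←b2 b6←b2
Dom at joins:
  b2: preds {b0,b5}: {b0} ∩ {b0,b2,b5} = {b0}; idom=b0
  b4: preds {b1,b3}: {b0,b1} ∩ {b0,b2,b3} = {b0}; idom=b0
  b5: preds {b2,b3}: {b0,b2} ∩ {b0,b2,b3} = {b0,b2}; idom=b2
  b6: preds {b2,b3}: {b0,b2} ∩ {b0,b2,b3} = {b0,b2}; idom=b2

idom(b4) = b0

Answer: b0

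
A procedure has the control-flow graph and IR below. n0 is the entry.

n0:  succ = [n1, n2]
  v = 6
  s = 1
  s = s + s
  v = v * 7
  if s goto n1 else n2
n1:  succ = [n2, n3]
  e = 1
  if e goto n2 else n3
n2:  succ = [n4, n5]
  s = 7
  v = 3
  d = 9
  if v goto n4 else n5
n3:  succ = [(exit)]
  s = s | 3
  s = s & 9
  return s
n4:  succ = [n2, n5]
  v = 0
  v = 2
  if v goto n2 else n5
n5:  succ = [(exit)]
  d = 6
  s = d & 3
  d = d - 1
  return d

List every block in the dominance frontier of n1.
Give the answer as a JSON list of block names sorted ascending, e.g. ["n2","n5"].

Answer: ["n2"]

Derivation:
idom tree: n1←n0 n2←n0 n3←n1 n4←n2 n5←n2
Dom∩ at merges:
  n2: preds {n0,n1,n4}: {n0} ∩ {n0,n1} ∩ {n0,n2,n4} = {n0}; idom=n0
  n5: preds {n2,n4}: {n0,n2} ∩ {n0,n2,n4} = {n0,n2}; idom=n2

DF derivation:
  join n2 pred n0: · stop@n0
  join n2 pred n1: n1 stop@n0
  join n2 pred n4: n4→n2 stop@n0
  join n5 pred n2: · stop@n2
  join n5 pred n4: n4 stop@n2
  DF(n0)=∅
  DF(n1)={n2}
  DF(n2)={n2}
  DF(n3)=∅
  DF(n4)={n2,n5}
  DF(n5)=∅

DF(n1) = ["n2"]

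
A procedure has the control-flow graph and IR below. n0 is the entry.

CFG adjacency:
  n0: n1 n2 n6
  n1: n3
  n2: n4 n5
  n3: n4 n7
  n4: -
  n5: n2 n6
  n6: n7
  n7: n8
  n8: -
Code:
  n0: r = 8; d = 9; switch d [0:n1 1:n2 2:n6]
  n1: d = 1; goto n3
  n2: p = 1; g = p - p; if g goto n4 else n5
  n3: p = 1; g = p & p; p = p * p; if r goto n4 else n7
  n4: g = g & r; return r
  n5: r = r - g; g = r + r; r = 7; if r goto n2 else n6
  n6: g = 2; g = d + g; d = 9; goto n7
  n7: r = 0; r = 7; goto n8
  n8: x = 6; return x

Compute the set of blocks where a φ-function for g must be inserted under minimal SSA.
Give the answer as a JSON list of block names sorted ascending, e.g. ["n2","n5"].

idom tree: n1←n0 n2←n0 n3←n1 n4←n0 n5←n2 n6←n0 n7←n0 n8←n7
Dom at joins:
  n2: preds {n0,n5}: {n0} ∩ {n0,n2,n5} = {n0}; idom=n0
  n4: preds {n2,n3}: {n0,n2} ∩ {n0,n1,n3} = {n0}; idom=n0
  n6: preds {n0,n5}: {n0} ∩ {n0,n2,n5} = {n0}; idom=n0
  n7: preds {n3,n6}: {n0,n1,n3} ∩ {n0,n6} = {n0}; idom=n0

DF walk-up:
  n2←n0: walk · to n0
  n2←n5: walk n5→n2 to n0
  n4←n2: walk n2 to n0
  n4←n3: walk n3→n1 to n0
  n6←n0: walk · to n0
  n6←n5: walk n5→n2 to n0
  n7←n3: walk n3→n1 to n0
  n7←n6: walk n6 to n0
  DF(n0)=∅
  DF(n1)={n4,n7}
  DF(n2)={n2,n4,n6}
  DF(n3)={n4,n7}
  DF(n4)=∅
  DF(n5)={n2,n6}
  DF(n6)={n7}
  DF(n7)=∅
  DF(n8)=∅

φ for g: defs {n2,n3,n4,n5,n6}
  DF⁺ = {n2,n4,n6,n7}

Answer: ["n2", "n4", "n6", "n7"]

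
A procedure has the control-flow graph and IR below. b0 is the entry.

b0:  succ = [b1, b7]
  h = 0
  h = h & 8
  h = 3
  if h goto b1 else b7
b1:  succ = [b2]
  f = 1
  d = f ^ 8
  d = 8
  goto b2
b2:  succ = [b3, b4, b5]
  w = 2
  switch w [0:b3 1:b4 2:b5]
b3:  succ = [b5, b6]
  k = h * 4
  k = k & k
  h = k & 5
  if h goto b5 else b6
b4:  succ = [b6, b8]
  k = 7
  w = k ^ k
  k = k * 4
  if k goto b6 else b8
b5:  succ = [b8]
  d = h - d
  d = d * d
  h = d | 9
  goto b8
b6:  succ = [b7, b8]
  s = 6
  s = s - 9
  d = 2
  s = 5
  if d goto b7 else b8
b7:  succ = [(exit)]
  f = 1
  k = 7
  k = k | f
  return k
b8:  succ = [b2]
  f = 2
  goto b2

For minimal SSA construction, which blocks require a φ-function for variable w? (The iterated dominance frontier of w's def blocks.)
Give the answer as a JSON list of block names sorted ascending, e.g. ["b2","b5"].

idom tree: b1←b0 b2←b1 b3←b2 b4←b2 b5←b2 b6←b2 b7←b0 b8←b2
Join-block Dom:
  b2: preds {b1,b8}: {b0,b1} ∩ {b0,b1,b2,b8} = {b0,b1}; idom=b1
  b5: preds {b2,b3}: {b0,b1,b2} ∩ {b0,b1,b2,b3} = {b0,b1,b2}; idom=b2
  b6: preds {b3,b4}: {b0,b1,b2,b3} ∩ {b0,b1,b2,b4} = {b0,b1,b2}; idom=b2
  b7: preds {b0,b6}: {b0} ∩ {b0,b1,b2,b6} = {b0}; idom=b0
  b8: preds {b4,b5,b6}: {b0,b1,b2,b4} ∩ {b0,b1,b2,b5} ∩ {b0,b1,b2,b6} = {b0,b1,b2}; idom=b2

DF walk-up:
  b2←b1: walk · to b1
  b2←b8: walk b8→b2 to b1
  b5←b2: walk · to b2
  b5←b3: walk b3 to b2
  b6←b3: walk b3 to b2
  b6←b4: walk b4 to b2
  b7←b0: walk · to b0
  b7←b6: walk b6→b2→b1 to b0
  b8←b4: walk b4 to b2
  b8←b5: walk b5 to b2
  b8←b6: walk b6 to b2
  b0 → ∅
  b1 → {b7}
  b2 → {b2,b7}
  b3 → {b5,b6}
  b4 → {b6,b8}
  b5 → {b8}
  b6 → {b7,b8}
  b7 → ∅
  b8 → {b2}

φ for w: defs {b2,b4}
  DF⁺ = {b2,b6,b7,b8}

Answer: ["b2", "b6", "b7", "b8"]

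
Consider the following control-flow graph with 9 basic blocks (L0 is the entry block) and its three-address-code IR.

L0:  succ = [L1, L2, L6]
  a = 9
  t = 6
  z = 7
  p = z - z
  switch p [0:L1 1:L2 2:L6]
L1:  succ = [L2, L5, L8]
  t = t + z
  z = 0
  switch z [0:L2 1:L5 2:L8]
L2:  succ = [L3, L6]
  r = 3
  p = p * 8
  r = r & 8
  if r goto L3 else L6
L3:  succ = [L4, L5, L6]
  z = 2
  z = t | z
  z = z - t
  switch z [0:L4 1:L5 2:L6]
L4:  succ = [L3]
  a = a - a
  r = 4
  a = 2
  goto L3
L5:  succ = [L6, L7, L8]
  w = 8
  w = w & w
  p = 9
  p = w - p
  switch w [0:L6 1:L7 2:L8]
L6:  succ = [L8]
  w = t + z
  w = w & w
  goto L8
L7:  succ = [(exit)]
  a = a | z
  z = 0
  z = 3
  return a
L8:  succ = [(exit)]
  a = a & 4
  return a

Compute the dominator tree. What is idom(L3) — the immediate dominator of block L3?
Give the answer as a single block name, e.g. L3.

idom tree: L1←L0 L2←L0 L3←L2 L4←L3 L5←L0 L6←L0 L7←L5 L8←L0
Dom at joins:
  L2: preds {L0,L1}: {L0} ∩ {L0,L1} = {L0}; idom=L0
  L3: preds {L2,L4}: {L0,L2} ∩ {L0,L2,L3,L4} = {L0,L2}; idom=L2
  L5: preds {L1,L3}: {L0,L1} ∩ {L0,L2,L3} = {L0}; idom=L0
  L6: preds {L0,L2,L3,L5}: {L0} ∩ {L0,L2} ∩ {L0,L2,L3} ∩ {L0,L5} = {L0}; idom=L0
  L8: preds {L1,L5,L6}: {L0,L1} ∩ {L0,L5} ∩ {L0,L6} = {L0}; idom=L0

idom(L3) = L2

Answer: L2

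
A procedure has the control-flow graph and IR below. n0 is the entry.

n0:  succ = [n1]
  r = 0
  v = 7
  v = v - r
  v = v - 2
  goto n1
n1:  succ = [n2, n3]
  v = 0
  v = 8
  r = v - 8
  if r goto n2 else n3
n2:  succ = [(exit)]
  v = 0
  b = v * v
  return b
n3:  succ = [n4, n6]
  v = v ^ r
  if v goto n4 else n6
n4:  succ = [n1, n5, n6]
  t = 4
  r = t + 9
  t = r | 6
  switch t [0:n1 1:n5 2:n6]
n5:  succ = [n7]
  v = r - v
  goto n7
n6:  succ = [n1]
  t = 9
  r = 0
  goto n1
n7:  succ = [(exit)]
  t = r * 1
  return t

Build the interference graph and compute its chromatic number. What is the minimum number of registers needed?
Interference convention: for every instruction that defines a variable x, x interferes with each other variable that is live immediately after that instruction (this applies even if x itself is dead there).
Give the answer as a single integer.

Per-block:
  n0: {r,v} / ∅
  n1: {r,v} / ∅
  n2: {b,v} / ∅
  n3: {v} / {r,v}
  n4: {r,t} / ∅
  n5: {v} / {r,v}
  n6: {r,t} / ∅
  n7: {t} / {r}

Backward fixpoint:
  n0 li=∅ lo=∅
  n1 li=∅ lo={r,v}
  n2 li=∅ lo=∅
  n3 li={r,v} lo={v}
  n4 li={v} lo={r,v}
  n5 li={r,v} lo={r}
  n6 li=∅ lo=∅
  n7 li={r} lo=∅

Conflict graph:
  b — ∅
  r — {t,v}
  t — {r,v}
  v — {r,t}

Registers:
  {r,t,v} pairwise interfere (3-clique) ⇒ χ ≥ 3
  3-colouring: R0={b,r}  R1={t}  R2={v}
  χ = 3

Answer: 3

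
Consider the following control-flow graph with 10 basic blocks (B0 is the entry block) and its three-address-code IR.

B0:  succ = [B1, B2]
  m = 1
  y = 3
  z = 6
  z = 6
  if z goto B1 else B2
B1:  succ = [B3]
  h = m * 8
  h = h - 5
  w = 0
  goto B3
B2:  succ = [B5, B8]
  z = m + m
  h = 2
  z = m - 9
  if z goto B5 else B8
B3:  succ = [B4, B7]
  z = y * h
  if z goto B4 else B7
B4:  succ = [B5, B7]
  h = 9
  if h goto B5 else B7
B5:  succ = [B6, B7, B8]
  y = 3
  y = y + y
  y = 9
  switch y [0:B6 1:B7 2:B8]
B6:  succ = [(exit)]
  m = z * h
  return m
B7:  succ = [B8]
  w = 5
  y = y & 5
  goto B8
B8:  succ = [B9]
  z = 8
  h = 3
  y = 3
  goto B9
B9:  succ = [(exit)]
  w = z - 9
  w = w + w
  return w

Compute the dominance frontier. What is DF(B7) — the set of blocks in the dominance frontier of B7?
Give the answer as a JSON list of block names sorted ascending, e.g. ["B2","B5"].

idom tree: B1←B0 B2←B0 B3←B1 B4←B3 B5←B0 B6←B5 B7←B0 B8←B0 B9←B8
Join-block Dom:
  B5: preds {B2,B4}: {B0,B2} ∩ {B0,B1,B3,B4} = {B0}; idom=B0
  B7: preds {B3,B4,B5}: {B0,B1,B3} ∩ {B0,B1,B3,B4} ∩ {B0,B5} = {B0}; idom=B0
  B8: preds {B2,B5,B7}: {B0,B2} ∩ {B0,B5} ∩ {B0,B7} = {B0}; idom=B0

DF walk-up:
  B5←B2: walk B2 to B0
  B5←B4: walk B4→B3→B1 to B0
  B7←B3: walk B3→B1 to B0
  B7←B4: walk B4→B3→B1 to B0
  B7←B5: walk B5 to B0
  B8←B2: walk B2 to B0
  B8←B5: walk B5 to B0
  B8←B7: walk B7 to B0
  DF(B0)=∅
  DF(B1)={B5,B7}
  DF(B2)={B5,B8}
  DF(B3)={B5,B7}
  DF(B4)={B5,B7}
  DF(B5)={B7,B8}
  DF(B6)=∅
  DF(B7)={B8}
  DF(B8)=∅
  DF(B9)=∅

DF(B7) = ["B8"]

Answer: ["B8"]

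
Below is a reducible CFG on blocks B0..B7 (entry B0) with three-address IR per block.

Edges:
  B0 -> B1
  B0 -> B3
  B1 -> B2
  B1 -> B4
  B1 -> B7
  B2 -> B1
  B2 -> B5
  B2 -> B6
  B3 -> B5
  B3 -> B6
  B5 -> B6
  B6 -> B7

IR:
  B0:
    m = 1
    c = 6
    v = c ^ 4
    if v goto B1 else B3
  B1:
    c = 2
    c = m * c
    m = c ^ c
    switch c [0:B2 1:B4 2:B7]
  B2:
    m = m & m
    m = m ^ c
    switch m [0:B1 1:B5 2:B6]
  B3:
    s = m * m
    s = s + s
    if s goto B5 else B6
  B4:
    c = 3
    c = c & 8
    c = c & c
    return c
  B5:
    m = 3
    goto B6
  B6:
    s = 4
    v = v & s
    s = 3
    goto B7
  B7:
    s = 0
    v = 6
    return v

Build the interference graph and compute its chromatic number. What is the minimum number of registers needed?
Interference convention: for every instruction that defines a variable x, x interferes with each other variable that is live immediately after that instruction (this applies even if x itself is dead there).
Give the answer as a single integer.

Answer: 3

Derivation:
Block summaries:
  B0 def {c,m,v} use ∅
  B1 def {c,m} use {m}
  B2 def {m} use {c,m}
  B3 def {s} use {m}
  B4 def {c} use ∅
  B5 def {m} use ∅
  B6 def {s,v} use {v}
  B7 def {s,v} use ∅

Live sets:
  B0: in=∅ out={m,v}
  B1: in={m,v} out={c,m,v}
  B2: in={c,m,v} out={m,v}
  B3: in={m,v} out={v}
  B4: in=∅ out=∅
  B5: in={v} out={v}
  B6: in={v} out=∅
  B7: in=∅ out=∅

Conflict graph:
  c — {m,v}
  m — {c,v}
  s — {v}
  v — {c,m,s}

Registers:
  lower bound: {c,m,v} mutually conflict ⇒ χ ≥ 3
  assign c→c1 m→c2 s→c1 v→c0 — no edge inside a register ⇒ χ ≤ 3
  χ = 3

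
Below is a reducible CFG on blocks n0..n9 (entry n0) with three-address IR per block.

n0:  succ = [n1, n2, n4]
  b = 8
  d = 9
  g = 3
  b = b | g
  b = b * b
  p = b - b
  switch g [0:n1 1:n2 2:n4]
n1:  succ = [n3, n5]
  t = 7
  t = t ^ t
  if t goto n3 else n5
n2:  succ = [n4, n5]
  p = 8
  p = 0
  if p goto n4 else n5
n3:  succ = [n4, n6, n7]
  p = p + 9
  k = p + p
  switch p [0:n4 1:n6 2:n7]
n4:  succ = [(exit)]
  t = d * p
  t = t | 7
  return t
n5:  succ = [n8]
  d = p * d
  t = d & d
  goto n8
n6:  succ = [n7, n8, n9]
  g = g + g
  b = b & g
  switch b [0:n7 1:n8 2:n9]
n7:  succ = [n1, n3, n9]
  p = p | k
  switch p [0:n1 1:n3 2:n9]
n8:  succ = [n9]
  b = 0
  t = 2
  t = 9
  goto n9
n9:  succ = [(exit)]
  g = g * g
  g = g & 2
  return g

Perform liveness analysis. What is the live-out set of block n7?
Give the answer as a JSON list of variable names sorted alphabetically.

Block summaries:
  n0 def {b,d,g,p} use ∅
  n1 def {t} use ∅
  n2 def {p} use ∅
  n3 def {k,p} use {p}
  n4 def {t} use {d,p}
  n5 def {d,t} use {d,p}
  n6 def {b,g} use {b,g}
  n7 def {p} use {k,p}
  n8 def {b,t} use ∅
  n9 def {g} use {g}

Backward fixpoint:
  live n0: ∅→{b,d,g,p}
  live n1: {b,d,g,p}→{b,d,g,p}
  live n2: {d,g}→{d,g,p}
  live n3: {b,d,g,p}→{b,d,g,k,p}
  live n4: {d,p}→∅
  live n5: {d,g,p}→{g}
  live n6: {b,d,g,k,p}→{b,d,g,k,p}
  live n7: {b,d,g,k,p}→{b,d,g,p}
  live n8: {g}→{g}
  live n9: {g}→∅

live-out(n7) = ["b", "d", "g", "p"]

Answer: ["b", "d", "g", "p"]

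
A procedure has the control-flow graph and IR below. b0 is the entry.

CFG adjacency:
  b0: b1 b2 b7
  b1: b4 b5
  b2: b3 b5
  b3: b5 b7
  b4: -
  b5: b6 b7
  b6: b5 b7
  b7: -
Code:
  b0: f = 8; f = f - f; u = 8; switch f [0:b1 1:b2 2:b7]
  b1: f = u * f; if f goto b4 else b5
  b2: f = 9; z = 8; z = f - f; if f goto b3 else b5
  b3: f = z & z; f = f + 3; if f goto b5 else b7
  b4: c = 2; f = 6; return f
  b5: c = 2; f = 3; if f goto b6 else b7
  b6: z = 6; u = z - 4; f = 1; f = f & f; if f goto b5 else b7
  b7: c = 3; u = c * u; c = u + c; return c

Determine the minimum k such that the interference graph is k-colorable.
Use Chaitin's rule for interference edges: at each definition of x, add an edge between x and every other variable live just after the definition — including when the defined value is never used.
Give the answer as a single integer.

def/use:
  b0: def={f,u} ue=∅
  b1: def={f} ue={f,u}
  b2: def={f,z} ue=∅
  b3: def={f} ue={z}
  b4: def={c,f} ue=∅
  b5: def={c,f} ue=∅
  b6: def={f,u,z} ue=∅
  b7: def={c,u} ue={u}

Liveness:
  live b0: ∅→{f,u}
  live b1: {f,u}→{u}
  live b2: {u}→{u,z}
  live b3: {u,z}→{u}
  live b4: ∅→∅
  live b5: {u}→{u}
  live b6: ∅→{u}
  live b7: {u}→∅

Interference:
  c: {u}
  f: {u,z}
  u: {c,f,z}
  z: {f,u}

Chromatic number:
  lower bound: {f,u,z} mutually conflict ⇒ χ ≥ 3
  assign c→R1 f→R1 u→R0 z→R2 — no edge inside a register ⇒ χ ≤ 3
  χ = 3

Answer: 3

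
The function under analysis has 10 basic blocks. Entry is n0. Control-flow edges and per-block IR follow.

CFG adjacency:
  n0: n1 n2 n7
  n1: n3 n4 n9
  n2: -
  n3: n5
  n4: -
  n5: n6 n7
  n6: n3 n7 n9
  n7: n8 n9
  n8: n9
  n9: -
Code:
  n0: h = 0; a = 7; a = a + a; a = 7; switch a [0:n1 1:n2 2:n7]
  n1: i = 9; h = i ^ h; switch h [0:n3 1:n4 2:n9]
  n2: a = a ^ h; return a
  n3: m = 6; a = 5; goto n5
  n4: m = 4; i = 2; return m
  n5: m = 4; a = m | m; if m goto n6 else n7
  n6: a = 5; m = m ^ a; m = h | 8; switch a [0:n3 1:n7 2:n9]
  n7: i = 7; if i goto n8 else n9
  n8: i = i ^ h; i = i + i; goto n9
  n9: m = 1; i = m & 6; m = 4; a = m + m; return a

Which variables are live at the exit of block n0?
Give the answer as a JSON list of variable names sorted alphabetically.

def/use:
  n0 def {a,h} use ∅
  n1 def {h,i} use {h}
  n2 def {a} use {a,h}
  n3 def {a,m} use ∅
  n4 def {i,m} use ∅
  n5 def {a,m} use ∅
  n6 def {a,m} use {h,m}
  n7 def {i} use ∅
  n8 def {i} use {h,i}
  n9 def {a,i,m} use ∅

Live sets:
  n0 li=∅ lo={a,h}
  n1 li={h} lo={h}
  n2 li={a,h} lo=∅
  n3 li={h} lo={h}
  n4 li=∅ lo=∅
  n5 li={h} lo={h,m}
  n6 li={h,m} lo={h}
  n7 li={h} lo={h,i}
  n8 li={h,i} lo=∅
  n9 li=∅ lo=∅

live-out(n0) = ["a", "h"]

Answer: ["a", "h"]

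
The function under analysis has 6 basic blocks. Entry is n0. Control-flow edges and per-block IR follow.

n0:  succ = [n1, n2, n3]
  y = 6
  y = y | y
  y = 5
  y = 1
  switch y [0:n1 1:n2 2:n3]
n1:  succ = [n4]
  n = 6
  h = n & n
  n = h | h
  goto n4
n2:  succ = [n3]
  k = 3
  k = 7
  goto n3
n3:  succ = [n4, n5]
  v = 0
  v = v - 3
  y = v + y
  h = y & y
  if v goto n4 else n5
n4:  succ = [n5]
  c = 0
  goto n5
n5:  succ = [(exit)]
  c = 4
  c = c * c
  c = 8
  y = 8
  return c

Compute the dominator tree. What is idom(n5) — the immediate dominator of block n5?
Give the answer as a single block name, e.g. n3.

idom tree: n1←n0 n2←n0 n3←n0 n4←n0 n5←n0
Join-block Dom:
  n3: preds {n0,n2}: {n0} ∩ {n0,n2} = {n0}; idom=n0
  n4: preds {n1,n3}: {n0,n1} ∩ {n0,n3} = {n0}; idom=n0
  n5: preds {n3,n4}: {n0,n3} ∩ {n0,n4} = {n0}; idom=n0

idom(n5) = n0

Answer: n0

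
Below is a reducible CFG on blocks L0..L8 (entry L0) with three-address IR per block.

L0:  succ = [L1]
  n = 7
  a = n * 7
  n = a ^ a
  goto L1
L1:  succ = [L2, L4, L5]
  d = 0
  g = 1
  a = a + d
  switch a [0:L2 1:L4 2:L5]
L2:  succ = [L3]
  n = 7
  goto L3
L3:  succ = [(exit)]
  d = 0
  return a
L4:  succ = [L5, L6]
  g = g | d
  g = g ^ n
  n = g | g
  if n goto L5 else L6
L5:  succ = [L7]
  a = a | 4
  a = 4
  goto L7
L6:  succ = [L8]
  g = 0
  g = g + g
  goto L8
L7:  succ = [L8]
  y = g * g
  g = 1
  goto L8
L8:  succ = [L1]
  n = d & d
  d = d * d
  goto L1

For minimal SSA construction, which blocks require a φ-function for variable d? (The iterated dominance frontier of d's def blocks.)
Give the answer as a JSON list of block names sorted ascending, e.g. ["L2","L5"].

idom tree: L1←L0 L2←L1 L3←L2 L4←L1 L5←L1 L6←L4 L7←L5 L8←L1
Dom∩ at merges:
  L1: preds {L0,L8}: {L0} ∩ {L0,L1,L8} = {L0}; idom=L0
  L5: preds {L1,L4}: {L0,L1} ∩ {L0,L1,L4} = {L0,L1}; idom=L1
  L8: preds {L6,L7}: {L0,L1,L4,L6} ∩ {L0,L1,L5,L7} = {L0,L1}; idom=L1

DF walk-up:
  L1←L0: walk · to L0
  L1←L8: walk L8→L1 to L0
  L5←L1: walk · to L1
  L5←L4: walk L4 to L1
  L8←L6: walk L6→L4 to L1
  L8←L7: walk L7→L5 to L1
  L0 → ∅
  L1 → {L1}
  L2 → ∅
  L3 → ∅
  L4 → {L5,L8}
  L5 → {L8}
  L6 → {L8}
  L7 → {L8}
  L8 → {L1}

φ for d: defs {L1,L3,L8}
  DF⁺ = {L1}

Answer: ["L1"]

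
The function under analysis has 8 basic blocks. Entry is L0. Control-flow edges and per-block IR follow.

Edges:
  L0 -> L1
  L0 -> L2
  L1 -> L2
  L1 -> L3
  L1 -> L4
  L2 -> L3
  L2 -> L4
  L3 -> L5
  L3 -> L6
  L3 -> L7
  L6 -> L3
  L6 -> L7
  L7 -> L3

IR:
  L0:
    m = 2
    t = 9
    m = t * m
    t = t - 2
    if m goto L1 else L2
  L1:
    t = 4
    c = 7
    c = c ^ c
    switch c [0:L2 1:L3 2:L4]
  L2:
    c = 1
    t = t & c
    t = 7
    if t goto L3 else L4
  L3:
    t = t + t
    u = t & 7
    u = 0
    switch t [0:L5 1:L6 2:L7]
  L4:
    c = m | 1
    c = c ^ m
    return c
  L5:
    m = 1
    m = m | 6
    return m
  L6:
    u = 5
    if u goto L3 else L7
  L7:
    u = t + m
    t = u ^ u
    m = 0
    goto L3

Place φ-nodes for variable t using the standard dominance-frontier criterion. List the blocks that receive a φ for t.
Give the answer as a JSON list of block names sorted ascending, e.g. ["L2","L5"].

Answer: ["L2", "L3", "L4"]

Analysis:
idom tree: L1←L0 L2←L0 L3←L0 L4←L0 L5←L3 L6←L3 L7←L3
Dom∩ at merges:
  L2: preds {L0,L1}: {L0} ∩ {L0,L1} = {L0}; idom=L0
  L3: preds {L1,L2,L6,L7}: {L0,L1} ∩ {L0,L2} ∩ {L0,L3,L6} ∩ {L0,L3,L7} = {L0}; idom=L0
  L4: preds {L1,L2}: {L0,L1} ∩ {L0,L2} = {L0}; idom=L0
  L7: preds {L3,L6}: {L0,L3} ∩ {L0,L3,L6} = {L0,L3}; idom=L3

DF derivation:
  join L2 pred L0: · stop@L0
  join L2 pred L1: L1 stop@L0
  join L3 pred L1: L1 stop@L0
  join L3 pred L2: L2 stop@L0
  join L3 pred L6: L6→L3 stop@L0
  join L3 pred L7: L7→L3 stop@L0
  join L4 pred L1: L1 stop@L0
  join L4 pred L2: L2 stop@L0
  join L7 pred L3: · stop@L3
  join L7 pred L6: L6 stop@L3
  L0 → ∅
  L1 → {L2,L3,L4}
  L2 → {L3,L4}
  L3 → {L3}
  L4 → ∅
  L5 → ∅
  L6 → {L3,L7}
  L7 → {L3}

φ for t: defs {L0,L1,L2,L3,L7}
  DF⁺ = {L2,L3,L4}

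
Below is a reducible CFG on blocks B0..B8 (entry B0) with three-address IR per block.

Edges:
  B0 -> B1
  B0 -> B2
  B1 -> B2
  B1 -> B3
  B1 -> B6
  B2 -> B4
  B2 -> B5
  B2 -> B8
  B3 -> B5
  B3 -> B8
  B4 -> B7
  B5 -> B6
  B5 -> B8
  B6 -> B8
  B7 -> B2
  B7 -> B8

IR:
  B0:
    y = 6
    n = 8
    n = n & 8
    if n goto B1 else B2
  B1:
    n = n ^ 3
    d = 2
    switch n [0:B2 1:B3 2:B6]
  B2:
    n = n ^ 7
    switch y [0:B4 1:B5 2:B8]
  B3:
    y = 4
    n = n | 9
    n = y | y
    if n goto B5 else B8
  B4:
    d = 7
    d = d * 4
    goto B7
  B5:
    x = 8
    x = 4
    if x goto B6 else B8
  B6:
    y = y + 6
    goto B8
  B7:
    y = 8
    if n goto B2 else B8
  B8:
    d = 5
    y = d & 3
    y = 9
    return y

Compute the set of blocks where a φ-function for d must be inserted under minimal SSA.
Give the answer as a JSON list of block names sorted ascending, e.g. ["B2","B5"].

idom tree: B1←B0 B2←B0 B3←B1 B4←B2 B5←B0 B6←B0 B7←B4 B8←B0
Dom∩ at merges:
  B2: preds {B0,B1,B7}: {B0} ∩ {B0,B1} ∩ {B0,B2,B4,B7} = {B0}; idom=B0
  B5: preds {B2,B3}: {B0,B2} ∩ {B0,B1,B3} = {B0}; idom=B0
  B6: preds {B1,B5}: {B0,B1} ∩ {B0,B5} = {B0}; idom=B0
  B8: preds {B2,B3,B5,B6,B7}: {B0,B2} ∩ {B0,B1,B3} ∩ {B0,B5} ∩ {B0,B6} ∩ {B0,B2,B4,B7} = {B0}; idom=B0

DF derivation:
  join B2 pred B0: · stop@B0
  join B2 pred B1: B1 stop@B0
  join B2 pred B7: B7→B4→B2 stop@B0
  join B5 pred B2: B2 stop@B0
  join B5 pred B3: B3→B1 stop@B0
  join B6 pred B1: B1 stop@B0
  join B6 pred B5: B5 stop@B0
  join B8 pred B2: B2 stop@B0
  join B8 pred B3: B3→B1 stop@B0
  join B8 pred B5: B5 stop@B0
  join B8 pred B6: B6 stop@B0
  join B8 pred B7: B7→B4→B2 stop@B0
  B0: DF=∅
  B1: DF={B2,B5,B6,B8}
  B2: DF={B2,B5,B8}
  B3: DF={B5,B8}
  B4: DF={B2,B8}
  B5: DF={B6,B8}
  B6: DF={B8}
  B7: DF={B2,B8}
  B8: DF=∅

φ for d: defs {B1,B4,B8}
  DF⁺ = {B2,B5,B6,B8}

Answer: ["B2", "B5", "B6", "B8"]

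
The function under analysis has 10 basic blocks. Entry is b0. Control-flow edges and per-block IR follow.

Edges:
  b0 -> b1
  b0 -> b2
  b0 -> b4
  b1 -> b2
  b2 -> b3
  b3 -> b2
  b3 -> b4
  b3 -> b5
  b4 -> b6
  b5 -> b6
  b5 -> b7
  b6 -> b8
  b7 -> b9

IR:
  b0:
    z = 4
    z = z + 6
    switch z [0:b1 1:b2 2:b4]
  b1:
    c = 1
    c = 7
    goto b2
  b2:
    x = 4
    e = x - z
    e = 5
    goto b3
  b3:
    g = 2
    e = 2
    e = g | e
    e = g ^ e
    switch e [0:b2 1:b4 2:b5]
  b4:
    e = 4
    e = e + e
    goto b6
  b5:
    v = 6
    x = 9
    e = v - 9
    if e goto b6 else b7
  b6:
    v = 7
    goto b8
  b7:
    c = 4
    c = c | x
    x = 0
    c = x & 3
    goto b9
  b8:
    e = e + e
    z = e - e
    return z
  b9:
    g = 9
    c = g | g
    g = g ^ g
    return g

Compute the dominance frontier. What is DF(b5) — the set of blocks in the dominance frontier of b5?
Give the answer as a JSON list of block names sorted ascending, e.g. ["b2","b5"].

idom tree: b1←b0 b2←b0 b3←b2 b4←b0 b5←b3 b6←b0 b7←b5 b8←b6 b9←b7
Join-block Dom:
  b2: preds {b0,b1,b3}: {b0} ∩ {b0,b1} ∩ {b0,b2,b3} = {b0}; idom=b0
  b4: preds {b0,b3}: {b0} ∩ {b0,b2,b3} = {b0}; idom=b0
  b6: preds {b4,b5}: {b0,b4} ∩ {b0,b2,b3,b5} = {b0}; idom=b0

DF derivation:
  b2←b0: walk · to b0
  b2←b1: walk b1 to b0
  b2←b3: walk b3→b2 to b0
  b4←b0: walk · to b0
  b4←b3: walk b3→b2 to b0
  b6←b4: walk b4 to b0
  b6←b5: walk b5→b3→b2 to b0
  b0 → ∅
  b1 → {b2}
  b2 → {b2,b4,b6}
  b3 → {b2,b4,b6}
  b4 → {b6}
  b5 → {b6}
  b6 → ∅
  b7 → ∅
  b8 → ∅
  b9 → ∅

DF(b5) = ["b6"]

Answer: ["b6"]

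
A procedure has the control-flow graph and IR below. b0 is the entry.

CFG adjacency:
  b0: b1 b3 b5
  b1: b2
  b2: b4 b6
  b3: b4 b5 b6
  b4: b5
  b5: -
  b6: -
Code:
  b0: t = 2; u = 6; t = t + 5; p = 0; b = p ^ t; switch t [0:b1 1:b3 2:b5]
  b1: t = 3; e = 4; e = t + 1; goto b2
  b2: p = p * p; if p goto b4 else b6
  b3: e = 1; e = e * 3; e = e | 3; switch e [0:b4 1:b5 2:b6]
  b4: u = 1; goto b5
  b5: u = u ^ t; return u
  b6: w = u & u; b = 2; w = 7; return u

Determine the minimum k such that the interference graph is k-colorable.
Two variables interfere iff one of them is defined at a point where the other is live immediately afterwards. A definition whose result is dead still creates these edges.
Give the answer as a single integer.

Block summaries:
  b0: {b,p,t,u} / ∅
  b1: {e,t} / ∅
  b2: {p} / {p}
  b3: {e} / ∅
  b4: {u} / ∅
  b5: {u} / {t,u}
  b6: {b,w} / {u}

Backward fixpoint:
  b0: in=∅ out={p,t,u}
  b1: in={p,u} out={p,t,u}
  b2: in={p,t,u} out={t,u}
  b3: in={t,u} out={t,u}
  b4: in={t} out={t,u}
  b5: in={t,u} out=∅
  b6: in={u} out=∅

Interference:
  b: {p,t,u}
  e: {p,t,u}
  p: {b,e,t,u}
  t: {b,e,p,u}
  u: {b,e,p,t,w}
  w: {u}

Colouring:
  lower bound: {b,p,t,u} mutually conflict ⇒ χ ≥ 4
  assign b→R3 e→R3 p→R1 t→R2 u→R0 w→R1 — no edge inside a register ⇒ χ ≤ 4
  χ = 4

Answer: 4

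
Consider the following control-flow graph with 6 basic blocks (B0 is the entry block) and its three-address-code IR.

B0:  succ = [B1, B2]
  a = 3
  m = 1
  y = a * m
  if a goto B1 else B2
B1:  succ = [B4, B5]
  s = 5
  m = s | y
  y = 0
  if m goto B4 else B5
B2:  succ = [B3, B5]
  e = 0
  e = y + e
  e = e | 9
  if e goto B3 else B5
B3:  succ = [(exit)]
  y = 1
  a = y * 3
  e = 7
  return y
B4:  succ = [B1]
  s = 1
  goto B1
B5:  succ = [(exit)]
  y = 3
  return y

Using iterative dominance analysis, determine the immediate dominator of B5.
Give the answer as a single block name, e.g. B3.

idom tree: B1←B0 B2←B0 B3←B2 B4←B1 B5←B0
Join-block Dom:
  B1: preds {B0,B4}: {B0} ∩ {B0,B1,B4} = {B0}; idom=B0
  B5: preds {B1,B2}: {B0,B1} ∩ {B0,B2} = {B0}; idom=B0

idom(B5) = B0

Answer: B0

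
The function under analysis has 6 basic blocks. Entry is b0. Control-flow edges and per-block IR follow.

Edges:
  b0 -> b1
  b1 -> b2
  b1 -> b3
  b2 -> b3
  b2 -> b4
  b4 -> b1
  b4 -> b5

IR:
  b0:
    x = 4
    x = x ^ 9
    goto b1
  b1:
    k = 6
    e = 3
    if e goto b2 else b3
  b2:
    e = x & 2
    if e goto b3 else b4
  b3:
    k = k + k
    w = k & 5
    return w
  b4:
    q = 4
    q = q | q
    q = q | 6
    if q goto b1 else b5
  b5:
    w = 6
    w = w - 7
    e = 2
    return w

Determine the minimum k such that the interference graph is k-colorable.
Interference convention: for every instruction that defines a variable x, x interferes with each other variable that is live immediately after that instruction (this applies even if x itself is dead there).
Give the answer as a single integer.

def/use:
  b0 def {x} use ∅
  b1 def {e,k} use ∅
  b2 def {e} use {x}
  b3 def {k,w} use {k}
  b4 def {q} use ∅
  b5 def {e,w} use ∅

Live sets:
  live b0: ∅→{x}
  live b1: {x}→{k,x}
  live b2: {k,x}→{k,x}
  live b3: {k}→∅
  live b4: {x}→{x}
  live b5: ∅→∅

Conflict graph:
  e↔{k,w,x}
  k↔{e,x}
  q↔{x}
  w↔{e}
  x↔{e,k,q}

Chromatic number:
  lower bound: {e,k,x} mutually conflict ⇒ χ ≥ 3
  3-colouring: r0={e,q}  r1={w,x}  r2={k}
  χ = 3

Answer: 3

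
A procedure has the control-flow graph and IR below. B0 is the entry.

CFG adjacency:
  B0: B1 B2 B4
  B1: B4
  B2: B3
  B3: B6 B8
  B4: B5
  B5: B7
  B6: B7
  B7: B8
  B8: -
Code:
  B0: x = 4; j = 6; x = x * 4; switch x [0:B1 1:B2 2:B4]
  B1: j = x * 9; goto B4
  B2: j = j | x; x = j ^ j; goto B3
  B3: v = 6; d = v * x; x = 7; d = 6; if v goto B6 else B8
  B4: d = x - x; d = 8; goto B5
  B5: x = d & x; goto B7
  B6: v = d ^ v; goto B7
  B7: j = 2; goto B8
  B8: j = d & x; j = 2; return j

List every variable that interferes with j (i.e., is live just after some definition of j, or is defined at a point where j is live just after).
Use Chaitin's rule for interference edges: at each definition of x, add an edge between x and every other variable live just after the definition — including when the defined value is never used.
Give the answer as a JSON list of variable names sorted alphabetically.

Per-block:
  B0: def={j,x} ue=∅
  B1: def={j} ue={x}
  B2: def={j,x} ue={j,x}
  B3: def={d,v,x} ue={x}
  B4: def={d} ue={x}
  B5: def={x} ue={d,x}
  B6: def={v} ue={d,v}
  B7: def={j} ue=∅
  B8: def={j} ue={d,x}

Live sets:
  live B0: ∅→{j,x}
  live B1: {x}→{x}
  live B2: {j,x}→{x}
  live B3: {x}→{d,v,x}
  live B4: {x}→{d,x}
  live B5: {d,x}→{d,x}
  live B6: {d,v,x}→{d,x}
  live B7: {d,x}→{d,x}
  live B8: {d,x}→∅

Interfere edges:
  d: {j,v,x}
  j: {d,x}
  v: {d,x}
  x: {d,j,v}

N(j) = ["d", "x"]

Answer: ["d", "x"]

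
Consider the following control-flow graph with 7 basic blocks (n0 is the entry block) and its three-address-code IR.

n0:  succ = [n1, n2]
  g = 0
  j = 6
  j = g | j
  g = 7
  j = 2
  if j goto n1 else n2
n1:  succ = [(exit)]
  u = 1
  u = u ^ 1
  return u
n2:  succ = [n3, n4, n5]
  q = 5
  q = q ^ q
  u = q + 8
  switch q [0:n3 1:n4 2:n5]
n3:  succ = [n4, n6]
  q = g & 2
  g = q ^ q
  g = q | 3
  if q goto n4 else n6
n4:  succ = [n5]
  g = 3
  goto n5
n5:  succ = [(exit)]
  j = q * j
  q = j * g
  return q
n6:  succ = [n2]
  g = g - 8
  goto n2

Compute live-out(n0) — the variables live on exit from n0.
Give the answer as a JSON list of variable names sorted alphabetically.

Per-block:
  n0 def {g,j} use ∅
  n1 def {u} use ∅
  n2 def {q,u} use ∅
  n3 def {g,q} use {g}
  n4 def {g} use ∅
  n5 def {j,q} use {g,j,q}
  n6 def {g} use {g}

Live sets:
  n0 li=∅ lo={g,j}
  n1 li=∅ lo=∅
  n2 li={g,j} lo={g,j,q}
  n3 li={g,j} lo={g,j,q}
  n4 li={j,q} lo={g,j,q}
  n5 li={g,j,q} lo=∅
  n6 li={g,j} lo={g,j}

live-out(n0) = ["g", "j"]

Answer: ["g", "j"]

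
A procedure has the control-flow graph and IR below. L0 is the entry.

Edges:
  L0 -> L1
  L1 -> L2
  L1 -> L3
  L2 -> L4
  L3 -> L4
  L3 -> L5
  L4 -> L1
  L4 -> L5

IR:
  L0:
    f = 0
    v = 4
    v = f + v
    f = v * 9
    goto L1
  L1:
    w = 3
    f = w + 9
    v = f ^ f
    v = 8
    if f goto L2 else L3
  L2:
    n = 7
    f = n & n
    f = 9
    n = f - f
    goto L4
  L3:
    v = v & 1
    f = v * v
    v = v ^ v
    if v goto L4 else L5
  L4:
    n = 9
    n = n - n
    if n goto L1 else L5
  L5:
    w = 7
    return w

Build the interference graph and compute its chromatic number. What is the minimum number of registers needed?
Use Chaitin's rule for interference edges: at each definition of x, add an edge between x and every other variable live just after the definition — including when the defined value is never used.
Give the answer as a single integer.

Answer: 2

Derivation:
Block summaries:
  L0: {f,v} / ∅
  L1: {f,v,w} / ∅
  L2: {f,n} / ∅
  L3: {f,v} / {v}
  L4: {n} / ∅
  L5: {w} / ∅

Liveness:
  live L0: ∅→∅
  live L1: ∅→{v}
  live L2: ∅→∅
  live L3: {v}→∅
  live L4: ∅→∅
  live L5: ∅→∅

Interference:
  f: {v}
  n: ∅
  v: {f}
  w: ∅

Registers:
  lower bound: {f,v} mutually conflict ⇒ χ ≥ 2
  2-colouring: R0={f,n,w}  R1={v}
  χ = 2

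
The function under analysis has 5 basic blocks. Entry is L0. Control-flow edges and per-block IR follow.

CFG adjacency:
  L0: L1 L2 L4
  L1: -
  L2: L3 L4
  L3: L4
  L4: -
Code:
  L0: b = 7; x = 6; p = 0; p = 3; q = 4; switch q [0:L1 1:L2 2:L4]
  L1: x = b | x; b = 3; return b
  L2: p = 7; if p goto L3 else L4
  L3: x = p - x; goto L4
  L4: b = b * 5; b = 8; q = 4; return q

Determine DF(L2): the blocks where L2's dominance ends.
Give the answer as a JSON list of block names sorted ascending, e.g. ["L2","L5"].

idom tree: L1←L0 L2←L0 L3←L2 L4←L0
Dom∩ at merges:
  L4: preds {L0,L2,L3}: {L0} ∩ {L0,L2} ∩ {L0,L2,L3} = {L0}; idom=L0

DF derivation:
  L4←L0: walk · to L0
  L4←L2: walk L2 to L0
  L4←L3: walk L3→L2 to L0
  L0: DF=∅
  L1: DF=∅
  L2: DF={L4}
  L3: DF={L4}
  L4: DF=∅

DF(L2) = ["L4"]

Answer: ["L4"]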